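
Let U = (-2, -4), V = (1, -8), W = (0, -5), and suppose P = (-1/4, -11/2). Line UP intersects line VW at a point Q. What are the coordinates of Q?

Barycentric coordinates of P with respect to UVW: (1/4, 1/4, 1/2).
On side VW the U-coordinate is zero; dropping P's U-weight 1/4 and renormalizing the remaining 1/4 : 1/2 gives weights 1/3, 2/3 on V, W.
Q = (1/3)·(1, -8) + (2/3)·(0, -5) = (1/3, -6).

(1/3, -6)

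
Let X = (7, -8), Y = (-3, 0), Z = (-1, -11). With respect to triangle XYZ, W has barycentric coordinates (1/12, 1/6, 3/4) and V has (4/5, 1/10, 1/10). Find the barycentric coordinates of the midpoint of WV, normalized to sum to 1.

(53/120, 2/15, 17/40)

Since both coordinate triples sum to 1, the midpoint's barycentrics are the componentwise average.
(1/12+4/5)/2 = 53/120; similarly 2/15 and 17/40.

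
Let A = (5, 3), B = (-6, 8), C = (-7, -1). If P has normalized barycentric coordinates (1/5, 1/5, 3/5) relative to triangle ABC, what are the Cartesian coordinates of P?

(-22/5, 8/5)

P = (1/5)·A + (1/5)·B + (3/5)·C.
x-coordinate: (1/5)·5 + (1/5)·(-6) + (3/5)·(-7) = -22/5.
y-coordinate: (1/5)·3 + (1/5)·8 + (3/5)·(-1) = 8/5.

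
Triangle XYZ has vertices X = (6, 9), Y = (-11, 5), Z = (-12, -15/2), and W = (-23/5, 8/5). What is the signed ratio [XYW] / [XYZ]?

[XYZ] = ½·(6·(5−(-15/2)) + (-11)·(-15/2−9) + (-12)·(9−5)) = ½·(75 + 363/2 − 48) = 417/4.
[XYW] = ½·(6·(5−(8/5)) + (-11)·(8/5−9) + (-23/5)·(9−5)) = ½·(102/5 + 407/5 − 92/5) = 417/10, so the ratio is (417/10)/(417/4) = 2/5.

2/5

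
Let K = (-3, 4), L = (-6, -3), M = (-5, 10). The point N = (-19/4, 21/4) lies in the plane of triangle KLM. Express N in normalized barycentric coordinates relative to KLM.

(1/4, 1/4, 1/2)

Signed area of the reference triangle: [KLM] = ½·((-3)·(-3−10) + (-6)·(10−4) + (-5)·(4−(-3))) = ½·(39 − 36 − 35) = -16.
[NLM] = ½·((-19/4)·(-3−10) + (-6)·(10−(21/4)) + (-5)·(21/4−(-3))) = ½·(247/4 − 57/2 − 165/4) = -4, so the K-coordinate is (-4)/(-16) = 1/4.
[KNM] = ½·((-3)·(21/4−10) + (-19/4)·(10−4) + (-5)·(4−(21/4))) = ½·(57/4 − 57/2 + 25/4) = -4, so the L-coordinate is 1/4.
[KLN] = ½·((-3)·(-3−(21/4)) + (-6)·(21/4−4) + (-19/4)·(4−(-3))) = ½·(99/4 − 15/2 − 133/4) = -8, so the M-coordinate is 1/2.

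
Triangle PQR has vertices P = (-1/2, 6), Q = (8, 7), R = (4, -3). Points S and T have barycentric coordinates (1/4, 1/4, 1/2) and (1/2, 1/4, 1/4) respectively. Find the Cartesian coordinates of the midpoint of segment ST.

Barycentric coordinates of the midpoint are the average: (3/8, 1/4, 3/8).
Converting: (3/8)·P + (1/4)·Q + (3/8)·R = (53/16, 23/8).

(53/16, 23/8)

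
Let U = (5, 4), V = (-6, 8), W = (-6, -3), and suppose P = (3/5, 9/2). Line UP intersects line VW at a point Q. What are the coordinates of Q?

Barycentric coordinates of P with respect to UVW: (3/5, 3/10, 1/10).
On side VW the U-coordinate is zero; dropping P's U-weight 3/5 and renormalizing the remaining 3/10 : 1/10 gives weights 3/4, 1/4 on V, W.
Q = (3/4)·(-6, 8) + (1/4)·(-6, -3) = (-6, 21/4).

(-6, 21/4)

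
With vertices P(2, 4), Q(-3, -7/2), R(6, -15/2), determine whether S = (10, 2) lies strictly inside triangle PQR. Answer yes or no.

no

Barycentric coordinates of S: (29/25, -24/25, 4/5).
The three coordinates are positive, negative, positive; a point is interior exactly when all three are positive.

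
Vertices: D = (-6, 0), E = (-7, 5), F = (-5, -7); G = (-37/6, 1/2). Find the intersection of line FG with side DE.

(-32/5, 2)

Barycentric coordinates of G with respect to DEF: (1/2, 1/3, 1/6).
On side DE the F-coordinate is zero; dropping G's F-weight 1/6 and renormalizing the remaining 1/2 : 1/3 gives weights 3/5, 2/5 on D, E.
H = (3/5)·(-6, 0) + (2/5)·(-7, 5) = (-32/5, 2).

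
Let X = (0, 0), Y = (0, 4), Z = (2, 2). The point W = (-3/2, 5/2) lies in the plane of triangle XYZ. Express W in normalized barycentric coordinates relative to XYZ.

(3/4, 1, -3/4)

Signed area of the reference triangle: [XYZ] = ½·(0·(4−2) + 0·(2−0) + 2·(0−4)) = ½·(0 + 0 − 8) = -4.
[WYZ] = ½·((-3/2)·(4−2) + 0·(2−(5/2)) + 2·(5/2−4)) = ½·(-3 + 0 − 3) = -3, so the X-coordinate is (-3)/(-4) = 3/4.
[XWZ] = ½·(0·(5/2−2) + (-3/2)·(2−0) + 2·(0−(5/2))) = ½·(0 − 3 − 5) = -4, so the Y-coordinate is 1.
[XYW] = ½·(0·(4−(5/2)) + 0·(5/2−0) + (-3/2)·(0−4)) = ½·(0 + 0 + 6) = 3, so the Z-coordinate is -3/4.
Check: 3/4 + 1 − 3/4 = 1.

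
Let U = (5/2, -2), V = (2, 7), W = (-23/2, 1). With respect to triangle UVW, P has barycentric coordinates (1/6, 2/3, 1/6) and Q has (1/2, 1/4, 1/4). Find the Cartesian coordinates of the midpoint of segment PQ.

Barycentric coordinates of the midpoint are the average: (1/3, 11/24, 5/24).
Converting: (1/3)·U + (11/24)·V + (5/24)·W = (-31/48, 11/4).

(-31/48, 11/4)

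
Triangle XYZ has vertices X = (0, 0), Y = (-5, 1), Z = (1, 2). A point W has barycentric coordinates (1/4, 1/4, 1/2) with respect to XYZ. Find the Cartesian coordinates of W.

W = (1/4)·X + (1/4)·Y + (1/2)·Z.
x-coordinate: (1/4)·0 + (1/4)·(-5) + (1/2)·1 = -3/4.
y-coordinate: (1/4)·0 + (1/4)·1 + (1/2)·2 = 5/4.

(-3/4, 5/4)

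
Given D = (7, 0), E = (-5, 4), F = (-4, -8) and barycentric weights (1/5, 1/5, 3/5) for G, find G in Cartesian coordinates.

G = (1/5)·D + (1/5)·E + (3/5)·F.
x-coordinate: (1/5)·7 + (1/5)·(-5) + (3/5)·(-4) = -2.
y-coordinate: (1/5)·0 + (1/5)·4 + (3/5)·(-8) = -4.

(-2, -4)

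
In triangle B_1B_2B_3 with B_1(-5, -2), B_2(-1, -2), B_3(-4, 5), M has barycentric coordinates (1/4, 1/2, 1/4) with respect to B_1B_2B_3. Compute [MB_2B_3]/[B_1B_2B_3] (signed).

The signed ratio [MB_2B_3]/[B_1B_2B_3] equals the barycentric coordinate of M at vertex B_1, which is 1/4.

1/4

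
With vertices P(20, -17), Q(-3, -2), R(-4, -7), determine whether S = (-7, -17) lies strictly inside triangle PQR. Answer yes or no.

Barycentric coordinates of S: (-1/26, -27/13, 81/26).
The three coordinates are negative, negative, positive; a point is interior exactly when all three are positive.

no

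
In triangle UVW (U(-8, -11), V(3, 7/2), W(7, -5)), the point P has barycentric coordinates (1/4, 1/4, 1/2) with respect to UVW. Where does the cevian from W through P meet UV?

Line WP meets UV where the W-coordinate vanishes; zeroing P's W-weight and renormalizing leaves U, V-weights 1/4 : 1/4 → (1/2, 1/2).
So Q = (1/2)·U + (1/2)·V = (-5/2, -15/4).

(-5/2, -15/4)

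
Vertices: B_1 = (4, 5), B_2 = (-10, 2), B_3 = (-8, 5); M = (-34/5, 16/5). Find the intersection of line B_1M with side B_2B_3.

Barycentric coordinates of M with respect to B_1B_2B_3: (1/5, 3/5, 1/5).
On side B_2B_3 the B_1-coordinate is zero; dropping M's B_1-weight 1/5 and renormalizing the remaining 3/5 : 1/5 gives weights 3/4, 1/4 on B_2, B_3.
N = (3/4)·(-10, 2) + (1/4)·(-8, 5) = (-19/2, 11/4).

(-19/2, 11/4)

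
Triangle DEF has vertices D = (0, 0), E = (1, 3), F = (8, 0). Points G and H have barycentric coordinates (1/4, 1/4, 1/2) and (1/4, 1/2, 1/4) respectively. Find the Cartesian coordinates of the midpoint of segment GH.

(27/8, 9/8)

Barycentric coordinates of the midpoint are the average: (1/4, 3/8, 3/8).
Converting: (1/4)·D + (3/8)·E + (3/8)·F = (27/8, 9/8).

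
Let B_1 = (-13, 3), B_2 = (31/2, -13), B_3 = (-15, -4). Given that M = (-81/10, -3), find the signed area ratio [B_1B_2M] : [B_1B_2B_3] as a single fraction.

[B_1B_2B_3] = ½·((-13)·(-13−(-4)) + (31/2)·(-4−3) + (-15)·(3−(-13))) = ½·(117 − 217/2 − 240) = -463/4.
[B_1B_2M] = ½·((-13)·(-13−(-3)) + (31/2)·(-3−3) + (-81/10)·(3−(-13))) = ½·(130 − 93 − 648/5) = -463/10, so the ratio is (-463/10)/(-463/4) = 2/5.

2/5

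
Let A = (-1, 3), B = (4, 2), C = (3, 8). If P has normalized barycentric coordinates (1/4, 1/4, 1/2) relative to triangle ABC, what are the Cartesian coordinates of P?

P = (1/4)·A + (1/4)·B + (1/2)·C.
x-coordinate: (1/4)·(-1) + (1/4)·4 + (1/2)·3 = 9/4.
y-coordinate: (1/4)·3 + (1/4)·2 + (1/2)·8 = 21/4.

(9/4, 21/4)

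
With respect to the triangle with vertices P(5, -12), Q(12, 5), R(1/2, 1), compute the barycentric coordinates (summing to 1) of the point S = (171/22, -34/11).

(5/11, 5/11, 1/11)

Signed area of the reference triangle: [PQR] = ½·(5·(5−1) + 12·(1−(-12)) + (1/2)·(-12−5)) = ½·(20 + 156 − 17/2) = 335/4.
[SQR] = ½·((171/22)·(5−1) + 12·(1−(-34/11)) + (1/2)·(-34/11−5)) = ½·(342/11 + 540/11 − 89/22) = 1675/44, so the P-coordinate is (1675/44)/(335/4) = 5/11.
[PSR] = ½·(5·(-34/11−1) + (171/22)·(1−(-12)) + (1/2)·(-12−(-34/11))) = ½·(-225/11 + 2223/22 − 49/11) = 1675/44, so the Q-coordinate is 5/11.
[PQS] = ½·(5·(5−(-34/11)) + 12·(-34/11−(-12)) + (171/22)·(-12−5)) = ½·(445/11 + 1176/11 − 2907/22) = 335/44, so the R-coordinate is 1/11.
Check: 5/11 + 5/11 + 1/11 = 1.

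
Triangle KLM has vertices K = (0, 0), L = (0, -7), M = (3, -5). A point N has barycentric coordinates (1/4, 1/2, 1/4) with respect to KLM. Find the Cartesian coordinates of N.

N = (1/4)·K + (1/2)·L + (1/4)·M.
x-coordinate: (1/4)·0 + (1/2)·0 + (1/4)·3 = 3/4.
y-coordinate: (1/4)·0 + (1/2)·(-7) + (1/4)·(-5) = -19/4.

(3/4, -19/4)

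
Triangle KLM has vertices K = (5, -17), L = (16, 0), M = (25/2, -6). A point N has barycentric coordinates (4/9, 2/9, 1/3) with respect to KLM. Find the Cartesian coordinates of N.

N = (4/9)·K + (2/9)·L + (1/3)·M.
x-coordinate: (4/9)·5 + (2/9)·16 + (1/3)·(25/2) = 179/18.
y-coordinate: (4/9)·(-17) + (2/9)·0 + (1/3)·(-6) = -86/9.

(179/18, -86/9)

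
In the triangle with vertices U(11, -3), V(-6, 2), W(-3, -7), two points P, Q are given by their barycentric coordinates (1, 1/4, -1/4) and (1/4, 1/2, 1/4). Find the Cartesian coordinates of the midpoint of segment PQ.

(37/8, -9/8)

Barycentric coordinates of the midpoint are the average: (5/8, 3/8, 0).
Converting: (5/8)·U + (3/8)·V + 0·W = (37/8, -9/8).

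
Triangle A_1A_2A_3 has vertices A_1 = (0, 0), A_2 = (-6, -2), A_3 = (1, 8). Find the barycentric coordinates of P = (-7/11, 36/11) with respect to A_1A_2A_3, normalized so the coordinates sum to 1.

Signed area of the reference triangle: [A_1A_2A_3] = ½·(0·(-2−8) + (-6)·(8−0) + 1·(0−(-2))) = ½·(0 − 48 + 2) = -23.
[PA_2A_3] = ½·((-7/11)·(-2−8) + (-6)·(8−(36/11)) + 1·(36/11−(-2))) = ½·(70/11 − 312/11 + 58/11) = -92/11, so the A_1-coordinate is (-92/11)/(-23) = 4/11.
[A_1PA_3] = ½·(0·(36/11−8) + (-7/11)·(8−0) + 1·(0−(36/11))) = ½·(0 − 56/11 − 36/11) = -46/11, so the A_2-coordinate is 2/11.
[A_1A_2P] = ½·(0·(-2−(36/11)) + (-6)·(36/11−0) + (-7/11)·(0−(-2))) = ½·(0 − 216/11 − 14/11) = -115/11, so the A_3-coordinate is 5/11.

(4/11, 2/11, 5/11)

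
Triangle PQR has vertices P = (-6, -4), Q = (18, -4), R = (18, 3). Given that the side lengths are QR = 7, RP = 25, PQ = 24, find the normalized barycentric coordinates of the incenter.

The incenter has barycentric coordinates proportional to the opposite side lengths: (7 : 25 : 24).
Normalizing by 7+25+24 = 56 gives (1/8, 25/56, 3/7).

(1/8, 25/56, 3/7)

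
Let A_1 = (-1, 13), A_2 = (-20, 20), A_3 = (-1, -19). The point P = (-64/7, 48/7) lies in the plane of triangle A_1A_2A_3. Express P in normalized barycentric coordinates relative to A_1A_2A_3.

(2/7, 3/7, 2/7)

Signed area of the reference triangle: [A_1A_2A_3] = ½·((-1)·(20−(-19)) + (-20)·(-19−13) + (-1)·(13−20)) = ½·(-39 + 640 + 7) = 304.
[PA_2A_3] = ½·((-64/7)·(20−(-19)) + (-20)·(-19−(48/7)) + (-1)·(48/7−20)) = ½·(-2496/7 + 3620/7 + 92/7) = 608/7, so the A_1-coordinate is (608/7)/304 = 2/7.
[A_1PA_3] = ½·((-1)·(48/7−(-19)) + (-64/7)·(-19−13) + (-1)·(13−(48/7))) = ½·(-181/7 + 2048/7 − 43/7) = 912/7, so the A_2-coordinate is 3/7.
[A_1A_2P] = ½·((-1)·(20−(48/7)) + (-20)·(48/7−13) + (-64/7)·(13−20)) = ½·(-92/7 + 860/7 + 64) = 608/7, so the A_3-coordinate is 2/7.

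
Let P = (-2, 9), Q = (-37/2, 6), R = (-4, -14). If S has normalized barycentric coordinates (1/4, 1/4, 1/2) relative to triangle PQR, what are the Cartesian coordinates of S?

S = (1/4)·P + (1/4)·Q + (1/2)·R.
x-coordinate: (1/4)·(-2) + (1/4)·(-37/2) + (1/2)·(-4) = -57/8.
y-coordinate: (1/4)·9 + (1/4)·6 + (1/2)·(-14) = -13/4.

(-57/8, -13/4)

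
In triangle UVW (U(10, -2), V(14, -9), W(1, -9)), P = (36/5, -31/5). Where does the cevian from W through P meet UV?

Barycentric coordinates of P with respect to UVW: (2/5, 1/5, 2/5).
On side UV the W-coordinate is zero; dropping P's W-weight 2/5 and renormalizing the remaining 2/5 : 1/5 gives weights 2/3, 1/3 on U, V.
Q = (2/3)·(10, -2) + (1/3)·(14, -9) = (34/3, -13/3).

(34/3, -13/3)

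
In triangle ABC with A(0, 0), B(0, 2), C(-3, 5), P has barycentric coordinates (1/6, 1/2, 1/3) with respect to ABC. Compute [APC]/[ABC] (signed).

The signed ratio [APC]/[ABC] equals the barycentric coordinate of P at vertex B, which is 1/2.

1/2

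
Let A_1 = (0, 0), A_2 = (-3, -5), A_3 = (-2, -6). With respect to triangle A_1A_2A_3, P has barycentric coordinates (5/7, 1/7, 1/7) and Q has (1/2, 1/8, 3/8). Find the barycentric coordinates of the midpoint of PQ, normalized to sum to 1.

Since both coordinate triples sum to 1, the midpoint's barycentrics are the componentwise average.
(5/7+1/2)/2 = 17/28; similarly 15/112 and 29/112.

(17/28, 15/112, 29/112)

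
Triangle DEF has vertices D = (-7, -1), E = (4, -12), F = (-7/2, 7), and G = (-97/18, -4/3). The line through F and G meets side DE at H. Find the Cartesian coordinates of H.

(-45/8, -19/8)

Barycentric coordinates of G with respect to DEF: (7/9, 1/9, 1/9).
On side DE the F-coordinate is zero; dropping G's F-weight 1/9 and renormalizing the remaining 7/9 : 1/9 gives weights 7/8, 1/8 on D, E.
H = (7/8)·(-7, -1) + (1/8)·(4, -12) = (-45/8, -19/8).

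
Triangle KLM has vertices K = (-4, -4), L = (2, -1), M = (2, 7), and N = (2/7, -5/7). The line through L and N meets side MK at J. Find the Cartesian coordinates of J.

(-2, -1/3)

Barycentric coordinates of N with respect to KLM: (2/7, 4/7, 1/7).
On side MK the L-coordinate is zero; dropping N's L-weight 4/7 and renormalizing the remaining 1/7 : 2/7 gives weights 1/3, 2/3 on M, K.
J = (1/3)·(2, 7) + (2/3)·(-4, -4) = (-2, -1/3).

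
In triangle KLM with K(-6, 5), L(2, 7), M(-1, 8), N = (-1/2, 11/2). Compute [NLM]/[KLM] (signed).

[KLM] = ½·((-6)·(7−8) + 2·(8−5) + (-1)·(5−7)) = ½·(6 + 6 + 2) = 7.
[NLM] = ½·((-1/2)·(7−8) + 2·(8−(11/2)) + (-1)·(11/2−7)) = ½·(1/2 + 5 + 3/2) = 7/2, so the ratio is (7/2)/7 = 1/2.

1/2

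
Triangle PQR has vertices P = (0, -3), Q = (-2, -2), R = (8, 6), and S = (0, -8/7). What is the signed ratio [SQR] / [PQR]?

2/7

[PQR] = ½·(0·(-2−6) + (-2)·(6−(-3)) + 8·(-3−(-2))) = ½·(0 − 18 − 8) = -13.
[SQR] = ½·(0·(-2−6) + (-2)·(6−(-8/7)) + 8·(-8/7−(-2))) = ½·(0 − 100/7 + 48/7) = -26/7, so the ratio is (-26/7)/(-13) = 2/7.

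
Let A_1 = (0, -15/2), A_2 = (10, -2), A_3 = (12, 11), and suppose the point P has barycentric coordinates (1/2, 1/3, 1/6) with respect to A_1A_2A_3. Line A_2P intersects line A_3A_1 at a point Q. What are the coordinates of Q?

(3, -23/8)

Line A_2P meets A_3A_1 where the A_2-coordinate vanishes; zeroing P's A_2-weight and renormalizing leaves A_3, A_1-weights 1/6 : 1/2 → (1/4, 3/4).
So Q = (1/4)·A_3 + (3/4)·A_1 = (3, -23/8).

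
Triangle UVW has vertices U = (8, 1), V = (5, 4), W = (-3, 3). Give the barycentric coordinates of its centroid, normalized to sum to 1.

The centroid is the average of the vertices, so each weight is 1/3.

(1/3, 1/3, 1/3)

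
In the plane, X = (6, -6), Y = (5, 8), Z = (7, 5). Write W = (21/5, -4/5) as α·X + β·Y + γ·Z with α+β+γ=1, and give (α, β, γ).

(4/5, 1, -4/5)

Signed area of the reference triangle: [XYZ] = ½·(6·(8−5) + 5·(5−(-6)) + 7·(-6−8)) = ½·(18 + 55 − 98) = -25/2.
[WYZ] = ½·((21/5)·(8−5) + 5·(5−(-4/5)) + 7·(-4/5−8)) = ½·(63/5 + 29 − 308/5) = -10, so the X-coordinate is (-10)/(-25/2) = 4/5.
[XWZ] = ½·(6·(-4/5−5) + (21/5)·(5−(-6)) + 7·(-6−(-4/5))) = ½·(-174/5 + 231/5 − 182/5) = -25/2, so the Y-coordinate is 1.
[XYW] = ½·(6·(8−(-4/5)) + 5·(-4/5−(-6)) + (21/5)·(-6−8)) = ½·(264/5 + 26 − 294/5) = 10, so the Z-coordinate is -4/5.
Check: 4/5 + 1 − 4/5 = 1.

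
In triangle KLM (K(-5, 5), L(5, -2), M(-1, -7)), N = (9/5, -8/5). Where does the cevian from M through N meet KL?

Barycentric coordinates of N with respect to KLM: (1/5, 3/5, 1/5).
On side KL the M-coordinate is zero; dropping N's M-weight 1/5 and renormalizing the remaining 1/5 : 3/5 gives weights 1/4, 3/4 on K, L.
J = (1/4)·(-5, 5) + (3/4)·(5, -2) = (5/2, -1/4).

(5/2, -1/4)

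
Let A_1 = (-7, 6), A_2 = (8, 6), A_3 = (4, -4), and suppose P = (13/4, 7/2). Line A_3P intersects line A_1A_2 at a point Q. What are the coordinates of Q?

Barycentric coordinates of P with respect to A_1A_2A_3: (1/4, 1/2, 1/4).
On side A_1A_2 the A_3-coordinate is zero; dropping P's A_3-weight 1/4 and renormalizing the remaining 1/4 : 1/2 gives weights 1/3, 2/3 on A_1, A_2.
Q = (1/3)·(-7, 6) + (2/3)·(8, 6) = (3, 6).

(3, 6)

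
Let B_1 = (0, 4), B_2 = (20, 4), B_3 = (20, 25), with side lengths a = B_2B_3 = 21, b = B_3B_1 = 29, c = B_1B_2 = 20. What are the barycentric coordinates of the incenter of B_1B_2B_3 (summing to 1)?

The incenter has barycentric coordinates proportional to the opposite side lengths: (21 : 29 : 20).
Normalizing by 21+29+20 = 70 gives (3/10, 29/70, 2/7).

(3/10, 29/70, 2/7)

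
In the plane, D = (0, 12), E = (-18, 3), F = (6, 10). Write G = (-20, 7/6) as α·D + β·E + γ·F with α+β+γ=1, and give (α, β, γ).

Signed area of the reference triangle: [DEF] = ½·(0·(3−10) + (-18)·(10−12) + 6·(12−3)) = ½·(0 + 36 + 54) = 45.
[GEF] = ½·((-20)·(3−10) + (-18)·(10−(7/6)) + 6·(7/6−3)) = ½·(140 − 159 − 11) = -15, so the D-coordinate is (-15)/45 = -1/3.
[DGF] = ½·(0·(7/6−10) + (-20)·(10−12) + 6·(12−(7/6))) = ½·(0 + 40 + 65) = 105/2, so the E-coordinate is 7/6.
[DEG] = ½·(0·(3−(7/6)) + (-18)·(7/6−12) + (-20)·(12−3)) = ½·(0 + 195 − 180) = 15/2, so the F-coordinate is 1/6.
Check: -1/3 + 7/6 + 1/6 = 1.

(-1/3, 7/6, 1/6)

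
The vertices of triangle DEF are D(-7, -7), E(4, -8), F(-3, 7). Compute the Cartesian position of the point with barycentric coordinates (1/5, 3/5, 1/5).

G = (1/5)·D + (3/5)·E + (1/5)·F.
x-coordinate: (1/5)·(-7) + (3/5)·4 + (1/5)·(-3) = 2/5.
y-coordinate: (1/5)·(-7) + (3/5)·(-8) + (1/5)·7 = -24/5.

(2/5, -24/5)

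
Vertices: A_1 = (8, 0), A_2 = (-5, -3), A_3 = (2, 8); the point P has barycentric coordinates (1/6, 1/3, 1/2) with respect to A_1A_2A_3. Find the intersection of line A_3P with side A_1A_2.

(-2/3, -2)

Line A_3P meets A_1A_2 where the A_3-coordinate vanishes; zeroing P's A_3-weight and renormalizing leaves A_1, A_2-weights 1/6 : 1/3 → (1/3, 2/3).
So Q = (1/3)·A_1 + (2/3)·A_2 = (-2/3, -2).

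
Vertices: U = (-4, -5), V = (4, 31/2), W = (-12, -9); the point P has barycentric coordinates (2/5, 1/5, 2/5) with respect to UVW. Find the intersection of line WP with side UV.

(-4/3, 11/6)

Line WP meets UV where the W-coordinate vanishes; zeroing P's W-weight and renormalizing leaves U, V-weights 2/5 : 1/5 → (2/3, 1/3).
So Q = (2/3)·U + (1/3)·V = (-4/3, 11/6).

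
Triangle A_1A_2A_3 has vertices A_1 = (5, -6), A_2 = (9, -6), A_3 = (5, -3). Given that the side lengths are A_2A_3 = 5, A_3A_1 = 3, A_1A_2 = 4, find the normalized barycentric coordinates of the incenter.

The incenter has barycentric coordinates proportional to the opposite side lengths: (5 : 3 : 4).
Normalizing by 5+3+4 = 12 gives (5/12, 1/4, 1/3).

(5/12, 1/4, 1/3)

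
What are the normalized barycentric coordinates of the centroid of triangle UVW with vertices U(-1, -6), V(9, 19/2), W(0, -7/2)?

(1/3, 1/3, 1/3)

The centroid is the average of the vertices, so each weight is 1/3.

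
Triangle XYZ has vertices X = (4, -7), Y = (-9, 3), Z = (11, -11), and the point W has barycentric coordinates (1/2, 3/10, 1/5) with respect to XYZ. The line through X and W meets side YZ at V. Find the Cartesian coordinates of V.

(-1, -13/5)

Line XW meets YZ where the X-coordinate vanishes; zeroing W's X-weight and renormalizing leaves Y, Z-weights 3/10 : 1/5 → (3/5, 2/5).
So V = (3/5)·Y + (2/5)·Z = (-1, -13/5).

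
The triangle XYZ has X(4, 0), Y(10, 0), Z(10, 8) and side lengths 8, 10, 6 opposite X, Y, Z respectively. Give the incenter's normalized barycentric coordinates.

The incenter has barycentric coordinates proportional to the opposite side lengths: (8 : 10 : 6).
Normalizing by 8+10+6 = 24 gives (1/3, 5/12, 1/4).

(1/3, 5/12, 1/4)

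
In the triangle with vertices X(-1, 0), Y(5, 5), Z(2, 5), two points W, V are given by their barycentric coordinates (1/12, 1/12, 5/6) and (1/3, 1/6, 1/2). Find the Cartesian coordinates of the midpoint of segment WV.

Barycentric coordinates of the midpoint are the average: (5/24, 1/8, 2/3).
Converting: (5/24)·X + (1/8)·Y + (2/3)·Z = (7/4, 95/24).

(7/4, 95/24)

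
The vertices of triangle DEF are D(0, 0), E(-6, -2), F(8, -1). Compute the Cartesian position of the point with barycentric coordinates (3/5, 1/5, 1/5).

(2/5, -3/5)

G = (3/5)·D + (1/5)·E + (1/5)·F.
x-coordinate: (3/5)·0 + (1/5)·(-6) + (1/5)·8 = 2/5.
y-coordinate: (3/5)·0 + (1/5)·(-2) + (1/5)·(-1) = -3/5.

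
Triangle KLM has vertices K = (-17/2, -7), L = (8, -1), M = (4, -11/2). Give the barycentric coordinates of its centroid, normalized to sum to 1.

(1/3, 1/3, 1/3)

The centroid is the average of the vertices, so each weight is 1/3.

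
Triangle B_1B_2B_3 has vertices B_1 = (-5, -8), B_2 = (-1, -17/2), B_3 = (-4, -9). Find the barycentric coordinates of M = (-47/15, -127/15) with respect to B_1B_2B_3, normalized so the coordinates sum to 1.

(1/3, 2/5, 4/15)

Signed area of the reference triangle: [B_1B_2B_3] = ½·((-5)·(-17/2−(-9)) + (-1)·(-9−(-8)) + (-4)·(-8−(-17/2))) = ½·(-5/2 + 1 − 2) = -7/4.
[MB_2B_3] = ½·((-47/15)·(-17/2−(-9)) + (-1)·(-9−(-127/15)) + (-4)·(-127/15−(-17/2))) = ½·(-47/30 + 8/15 − 2/15) = -7/12, so the B_1-coordinate is (-7/12)/(-7/4) = 1/3.
[B_1MB_3] = ½·((-5)·(-127/15−(-9)) + (-47/15)·(-9−(-8)) + (-4)·(-8−(-127/15))) = ½·(-8/3 + 47/15 − 28/15) = -7/10, so the B_2-coordinate is 2/5.
[B_1B_2M] = ½·((-5)·(-17/2−(-127/15)) + (-1)·(-127/15−(-8)) + (-47/15)·(-8−(-17/2))) = ½·(1/6 + 7/15 − 47/30) = -7/15, so the B_3-coordinate is 4/15.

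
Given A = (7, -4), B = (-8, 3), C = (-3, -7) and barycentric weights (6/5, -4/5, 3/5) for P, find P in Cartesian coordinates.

(13, -57/5)

P = (6/5)·A + (-4/5)·B + (3/5)·C.
x-coordinate: (6/5)·7 + (-4/5)·(-8) + (3/5)·(-3) = 13.
y-coordinate: (6/5)·(-4) + (-4/5)·3 + (3/5)·(-7) = -57/5.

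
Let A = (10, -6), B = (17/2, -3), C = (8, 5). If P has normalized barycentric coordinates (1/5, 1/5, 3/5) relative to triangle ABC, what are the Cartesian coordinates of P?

(17/2, 6/5)

P = (1/5)·A + (1/5)·B + (3/5)·C.
x-coordinate: (1/5)·10 + (1/5)·(17/2) + (3/5)·8 = 17/2.
y-coordinate: (1/5)·(-6) + (1/5)·(-3) + (3/5)·5 = 6/5.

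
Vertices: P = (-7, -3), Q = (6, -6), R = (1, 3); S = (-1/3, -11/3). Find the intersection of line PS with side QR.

Barycentric coordinates of S with respect to PQR: (4/9, 4/9, 1/9).
On side QR the P-coordinate is zero; dropping S's P-weight 4/9 and renormalizing the remaining 4/9 : 1/9 gives weights 4/5, 1/5 on Q, R.
T = (4/5)·(6, -6) + (1/5)·(1, 3) = (5, -21/5).

(5, -21/5)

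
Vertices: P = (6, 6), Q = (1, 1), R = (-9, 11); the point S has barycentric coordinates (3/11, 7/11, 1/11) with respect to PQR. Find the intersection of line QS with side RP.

Line QS meets RP where the Q-coordinate vanishes; zeroing S's Q-weight and renormalizing leaves R, P-weights 1/11 : 3/11 → (1/4, 3/4).
So T = (1/4)·R + (3/4)·P = (9/4, 29/4).

(9/4, 29/4)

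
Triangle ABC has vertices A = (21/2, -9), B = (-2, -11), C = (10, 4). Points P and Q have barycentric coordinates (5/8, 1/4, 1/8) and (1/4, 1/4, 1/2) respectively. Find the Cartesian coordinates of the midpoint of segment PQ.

(231/32, -87/16)

Barycentric coordinates of the midpoint are the average: (7/16, 1/4, 5/16).
Converting: (7/16)·A + (1/4)·B + (5/16)·C = (231/32, -87/16).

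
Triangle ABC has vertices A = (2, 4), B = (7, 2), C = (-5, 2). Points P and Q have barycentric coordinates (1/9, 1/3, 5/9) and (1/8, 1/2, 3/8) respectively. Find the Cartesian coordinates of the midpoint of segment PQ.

Barycentric coordinates of the midpoint are the average: (17/144, 5/12, 67/144).
Converting: (17/144)·A + (5/12)·B + (67/144)·C = (119/144, 161/72).

(119/144, 161/72)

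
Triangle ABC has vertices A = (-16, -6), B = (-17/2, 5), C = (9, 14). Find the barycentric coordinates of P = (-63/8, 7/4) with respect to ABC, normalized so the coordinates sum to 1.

Signed area of the reference triangle: [ABC] = ½·((-16)·(5−14) + (-17/2)·(14−(-6)) + 9·(-6−5)) = ½·(144 − 170 − 99) = -125/2.
[PBC] = ½·((-63/8)·(5−14) + (-17/2)·(14−(7/4)) + 9·(7/4−5)) = ½·(567/8 − 833/8 − 117/4) = -125/4, so the A-coordinate is (-125/4)/(-125/2) = 1/2.
[APC] = ½·((-16)·(7/4−14) + (-63/8)·(14−(-6)) + 9·(-6−(7/4))) = ½·(196 − 315/2 − 279/4) = -125/8, so the B-coordinate is 1/4.
[ABP] = ½·((-16)·(5−(7/4)) + (-17/2)·(7/4−(-6)) + (-63/8)·(-6−5)) = ½·(-52 − 527/8 + 693/8) = -125/8, so the C-coordinate is 1/4.

(1/2, 1/4, 1/4)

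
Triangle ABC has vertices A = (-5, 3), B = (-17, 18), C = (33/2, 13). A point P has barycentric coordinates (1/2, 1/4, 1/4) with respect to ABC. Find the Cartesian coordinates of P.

P = (1/2)·A + (1/4)·B + (1/4)·C.
x-coordinate: (1/2)·(-5) + (1/4)·(-17) + (1/4)·(33/2) = -21/8.
y-coordinate: (1/2)·3 + (1/4)·18 + (1/4)·13 = 37/4.

(-21/8, 37/4)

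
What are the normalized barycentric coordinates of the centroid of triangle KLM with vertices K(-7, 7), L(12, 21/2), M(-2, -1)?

The centroid is the average of the vertices, so each weight is 1/3.

(1/3, 1/3, 1/3)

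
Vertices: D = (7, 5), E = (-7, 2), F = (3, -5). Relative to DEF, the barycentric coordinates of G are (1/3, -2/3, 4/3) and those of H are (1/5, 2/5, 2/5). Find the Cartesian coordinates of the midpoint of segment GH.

(27/5, -49/15)

Barycentric coordinates of the midpoint are the average: (4/15, -2/15, 13/15).
Converting: (4/15)·D + (-2/15)·E + (13/15)·F = (27/5, -49/15).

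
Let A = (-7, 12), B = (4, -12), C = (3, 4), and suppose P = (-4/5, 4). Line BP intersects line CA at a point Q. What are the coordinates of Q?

(-2, 8)

Barycentric coordinates of P with respect to ABC: (2/5, 1/5, 2/5).
On side CA the B-coordinate is zero; dropping P's B-weight 1/5 and renormalizing the remaining 2/5 : 2/5 gives weights 1/2, 1/2 on C, A.
Q = (1/2)·(3, 4) + (1/2)·(-7, 12) = (-2, 8).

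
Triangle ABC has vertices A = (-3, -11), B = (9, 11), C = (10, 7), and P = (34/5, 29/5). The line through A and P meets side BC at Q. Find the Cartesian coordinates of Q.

(37/4, 10)

Barycentric coordinates of P with respect to ABC: (1/5, 3/5, 1/5).
On side BC the A-coordinate is zero; dropping P's A-weight 1/5 and renormalizing the remaining 3/5 : 1/5 gives weights 3/4, 1/4 on B, C.
Q = (3/4)·(9, 11) + (1/4)·(10, 7) = (37/4, 10).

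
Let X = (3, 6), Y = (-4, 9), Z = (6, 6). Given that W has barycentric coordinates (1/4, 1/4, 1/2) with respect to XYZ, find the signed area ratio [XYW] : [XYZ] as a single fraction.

The signed ratio [XYW]/[XYZ] equals the barycentric coordinate of W at vertex Z, which is 1/2.

1/2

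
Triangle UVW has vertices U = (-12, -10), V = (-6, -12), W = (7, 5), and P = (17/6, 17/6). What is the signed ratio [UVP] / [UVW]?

[UVW] = ½·((-12)·(-12−5) + (-6)·(5−(-10)) + 7·(-10−(-12))) = ½·(204 − 90 + 14) = 64.
[UVP] = ½·((-12)·(-12−(17/6)) + (-6)·(17/6−(-10)) + (17/6)·(-10−(-12))) = ½·(178 − 77 + 17/3) = 160/3, so the ratio is (160/3)/64 = 5/6.

5/6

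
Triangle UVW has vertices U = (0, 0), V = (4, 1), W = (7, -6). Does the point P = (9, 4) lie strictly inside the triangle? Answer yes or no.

no

Barycentric coordinates of P: (-44/31, 82/31, -7/31).
The three coordinates are negative, positive, negative; a point is interior exactly when all three are positive.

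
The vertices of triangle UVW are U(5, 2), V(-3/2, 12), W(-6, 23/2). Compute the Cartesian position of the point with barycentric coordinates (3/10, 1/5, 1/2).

(-9/5, 35/4)

P = (3/10)·U + (1/5)·V + (1/2)·W.
x-coordinate: (3/10)·5 + (1/5)·(-3/2) + (1/2)·(-6) = -9/5.
y-coordinate: (3/10)·2 + (1/5)·12 + (1/2)·(23/2) = 35/4.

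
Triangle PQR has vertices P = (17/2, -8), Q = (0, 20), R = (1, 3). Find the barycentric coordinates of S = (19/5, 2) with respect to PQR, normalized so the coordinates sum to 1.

Signed area of the reference triangle: [PQR] = ½·((17/2)·(20−3) + 0·(3−(-8)) + 1·(-8−20)) = ½·(289/2 + 0 − 28) = 233/4.
[SQR] = ½·((19/5)·(20−3) + 0·(3−2) + 1·(2−20)) = ½·(323/5 + 0 − 18) = 233/10, so the P-coordinate is (233/10)/(233/4) = 2/5.
[PSR] = ½·((17/2)·(2−3) + (19/5)·(3−(-8)) + 1·(-8−2)) = ½·(-17/2 + 209/5 − 10) = 233/20, so the Q-coordinate is 1/5.
[PQS] = ½·((17/2)·(20−2) + 0·(2−(-8)) + (19/5)·(-8−20)) = ½·(153 + 0 − 532/5) = 233/10, so the R-coordinate is 2/5.

(2/5, 1/5, 2/5)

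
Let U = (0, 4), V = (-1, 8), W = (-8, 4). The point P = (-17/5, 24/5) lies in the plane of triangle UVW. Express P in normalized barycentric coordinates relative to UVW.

Signed area of the reference triangle: [UVW] = ½·(0·(8−4) + (-1)·(4−4) + (-8)·(4−8)) = ½·(0 + 0 + 32) = 16.
[PVW] = ½·((-17/5)·(8−4) + (-1)·(4−(24/5)) + (-8)·(24/5−8)) = ½·(-68/5 + 4/5 + 128/5) = 32/5, so the U-coordinate is (32/5)/16 = 2/5.
[UPW] = ½·(0·(24/5−4) + (-17/5)·(4−4) + (-8)·(4−(24/5))) = ½·(0 + 0 + 32/5) = 16/5, so the V-coordinate is 1/5.
[UVP] = ½·(0·(8−(24/5)) + (-1)·(24/5−4) + (-17/5)·(4−8)) = ½·(0 − 4/5 + 68/5) = 32/5, so the W-coordinate is 2/5.
Check: 2/5 + 1/5 + 2/5 = 1.

(2/5, 1/5, 2/5)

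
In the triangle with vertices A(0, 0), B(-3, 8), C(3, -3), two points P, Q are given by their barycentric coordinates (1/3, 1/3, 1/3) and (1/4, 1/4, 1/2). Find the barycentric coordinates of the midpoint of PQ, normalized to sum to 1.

Since both coordinate triples sum to 1, the midpoint's barycentrics are the componentwise average.
(1/3+1/4)/2 = 7/24; similarly 7/24 and 5/12.

(7/24, 7/24, 5/12)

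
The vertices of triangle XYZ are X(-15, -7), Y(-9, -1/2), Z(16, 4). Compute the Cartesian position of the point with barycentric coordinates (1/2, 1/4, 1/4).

(-23/4, -21/8)

W = (1/2)·X + (1/4)·Y + (1/4)·Z.
x-coordinate: (1/2)·(-15) + (1/4)·(-9) + (1/4)·16 = -23/4.
y-coordinate: (1/2)·(-7) + (1/4)·(-1/2) + (1/4)·4 = -21/8.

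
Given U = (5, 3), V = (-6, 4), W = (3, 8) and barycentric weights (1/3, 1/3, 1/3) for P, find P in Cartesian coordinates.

P = (1/3)·U + (1/3)·V + (1/3)·W.
x-coordinate: (1/3)·5 + (1/3)·(-6) + (1/3)·3 = 2/3.
y-coordinate: (1/3)·3 + (1/3)·4 + (1/3)·8 = 5.

(2/3, 5)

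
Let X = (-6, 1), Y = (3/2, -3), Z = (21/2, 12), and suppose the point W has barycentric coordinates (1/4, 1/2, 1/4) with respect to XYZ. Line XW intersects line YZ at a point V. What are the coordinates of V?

(9/2, 2)

Line XW meets YZ where the X-coordinate vanishes; zeroing W's X-weight and renormalizing leaves Y, Z-weights 1/2 : 1/4 → (2/3, 1/3).
So V = (2/3)·Y + (1/3)·Z = (9/2, 2).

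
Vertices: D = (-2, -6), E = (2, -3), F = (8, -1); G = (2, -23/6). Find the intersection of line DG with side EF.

(6, -5/3)

Barycentric coordinates of G with respect to DEF: (1/2, 1/6, 1/3).
On side EF the D-coordinate is zero; dropping G's D-weight 1/2 and renormalizing the remaining 1/6 : 1/3 gives weights 1/3, 2/3 on E, F.
H = (1/3)·(2, -3) + (2/3)·(8, -1) = (6, -5/3).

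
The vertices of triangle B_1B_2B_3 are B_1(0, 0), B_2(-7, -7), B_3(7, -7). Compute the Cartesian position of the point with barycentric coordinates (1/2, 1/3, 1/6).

M = (1/2)·B_1 + (1/3)·B_2 + (1/6)·B_3.
x-coordinate: (1/2)·0 + (1/3)·(-7) + (1/6)·7 = -7/6.
y-coordinate: (1/2)·0 + (1/3)·(-7) + (1/6)·(-7) = -7/2.

(-7/6, -7/2)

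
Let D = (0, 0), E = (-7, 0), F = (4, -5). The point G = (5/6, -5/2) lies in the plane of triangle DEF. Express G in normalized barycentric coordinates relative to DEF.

Signed area of the reference triangle: [DEF] = ½·(0·(0−(-5)) + (-7)·(-5−0) + 4·(0−0)) = ½·(0 + 35 + 0) = 35/2.
[GEF] = ½·((5/6)·(0−(-5)) + (-7)·(-5−(-5/2)) + 4·(-5/2−0)) = ½·(25/6 + 35/2 − 10) = 35/6, so the D-coordinate is (35/6)/(35/2) = 1/3.
[DGF] = ½·(0·(-5/2−(-5)) + (5/6)·(-5−0) + 4·(0−(-5/2))) = ½·(0 − 25/6 + 10) = 35/12, so the E-coordinate is 1/6.
[DEG] = ½·(0·(0−(-5/2)) + (-7)·(-5/2−0) + (5/6)·(0−0)) = ½·(0 + 35/2 + 0) = 35/4, so the F-coordinate is 1/2.

(1/3, 1/6, 1/2)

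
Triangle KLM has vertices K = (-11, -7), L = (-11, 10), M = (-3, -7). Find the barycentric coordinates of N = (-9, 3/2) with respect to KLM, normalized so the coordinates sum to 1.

(1/4, 1/2, 1/4)

Signed area of the reference triangle: [KLM] = ½·((-11)·(10−(-7)) + (-11)·(-7−(-7)) + (-3)·(-7−10)) = ½·(-187 + 0 + 51) = -68.
[NLM] = ½·((-9)·(10−(-7)) + (-11)·(-7−(3/2)) + (-3)·(3/2−10)) = ½·(-153 + 187/2 + 51/2) = -17, so the K-coordinate is (-17)/(-68) = 1/4.
[KNM] = ½·((-11)·(3/2−(-7)) + (-9)·(-7−(-7)) + (-3)·(-7−(3/2))) = ½·(-187/2 + 0 + 51/2) = -34, so the L-coordinate is 1/2.
[KLN] = ½·((-11)·(10−(3/2)) + (-11)·(3/2−(-7)) + (-9)·(-7−10)) = ½·(-187/2 − 187/2 + 153) = -17, so the M-coordinate is 1/4.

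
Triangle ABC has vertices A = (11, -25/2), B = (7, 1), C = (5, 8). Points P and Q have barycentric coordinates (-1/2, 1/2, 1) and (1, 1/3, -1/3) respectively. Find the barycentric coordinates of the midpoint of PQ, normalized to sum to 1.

(1/4, 5/12, 1/3)

Since both coordinate triples sum to 1, the midpoint's barycentrics are the componentwise average.
(-1/2+1)/2 = 1/4; similarly 5/12 and 1/3.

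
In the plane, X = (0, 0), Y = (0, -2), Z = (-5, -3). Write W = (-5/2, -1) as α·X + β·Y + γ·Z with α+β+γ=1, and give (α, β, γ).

Signed area of the reference triangle: [XYZ] = ½·(0·(-2−(-3)) + 0·(-3−0) + (-5)·(0−(-2))) = ½·(0 + 0 − 10) = -5.
[WYZ] = ½·((-5/2)·(-2−(-3)) + 0·(-3−(-1)) + (-5)·(-1−(-2))) = ½·(-5/2 + 0 − 5) = -15/4, so the X-coordinate is (-15/4)/(-5) = 3/4.
[XWZ] = ½·(0·(-1−(-3)) + (-5/2)·(-3−0) + (-5)·(0−(-1))) = ½·(0 + 15/2 − 5) = 5/4, so the Y-coordinate is -1/4.
[XYW] = ½·(0·(-2−(-1)) + 0·(-1−0) + (-5/2)·(0−(-2))) = ½·(0 + 0 − 5) = -5/2, so the Z-coordinate is 1/2.

(3/4, -1/4, 1/2)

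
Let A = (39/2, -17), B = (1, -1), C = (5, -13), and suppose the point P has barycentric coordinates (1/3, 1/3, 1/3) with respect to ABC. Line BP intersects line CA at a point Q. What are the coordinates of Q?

(49/4, -15)

Line BP meets CA where the B-coordinate vanishes; zeroing P's B-weight and renormalizing leaves C, A-weights 1/3 : 1/3 → (1/2, 1/2).
So Q = (1/2)·C + (1/2)·A = (49/4, -15).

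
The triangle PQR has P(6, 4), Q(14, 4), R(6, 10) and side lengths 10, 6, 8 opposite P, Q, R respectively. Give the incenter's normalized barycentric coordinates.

The incenter has barycentric coordinates proportional to the opposite side lengths: (10 : 6 : 8).
Normalizing by 10+6+8 = 24 gives (5/12, 1/4, 1/3).

(5/12, 1/4, 1/3)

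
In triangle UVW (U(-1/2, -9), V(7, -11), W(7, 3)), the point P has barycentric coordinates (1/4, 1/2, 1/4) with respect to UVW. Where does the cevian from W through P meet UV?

(9/2, -31/3)

Line WP meets UV where the W-coordinate vanishes; zeroing P's W-weight and renormalizing leaves U, V-weights 1/4 : 1/2 → (1/3, 2/3).
So Q = (1/3)·U + (2/3)·V = (9/2, -31/3).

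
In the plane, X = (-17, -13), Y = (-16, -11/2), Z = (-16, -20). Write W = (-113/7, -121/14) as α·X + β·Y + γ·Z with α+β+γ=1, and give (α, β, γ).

Signed area of the reference triangle: [XYZ] = ½·((-17)·(-11/2−(-20)) + (-16)·(-20−(-13)) + (-16)·(-13−(-11/2))) = ½·(-493/2 + 112 + 120) = -29/4.
[WYZ] = ½·((-113/7)·(-11/2−(-20)) + (-16)·(-20−(-121/14)) + (-16)·(-121/14−(-11/2))) = ½·(-3277/14 + 1272/7 + 352/7) = -29/28, so the X-coordinate is (-29/28)/(-29/4) = 1/7.
[XWZ] = ½·((-17)·(-121/14−(-20)) + (-113/7)·(-20−(-13)) + (-16)·(-13−(-121/14))) = ½·(-2703/14 + 113 + 488/7) = -145/28, so the Y-coordinate is 5/7.
[XYW] = ½·((-17)·(-11/2−(-121/14)) + (-16)·(-121/14−(-13)) + (-113/7)·(-13−(-11/2))) = ½·(-374/7 − 488/7 + 1695/14) = -29/28, so the Z-coordinate is 1/7.
Check: 1/7 + 5/7 + 1/7 = 1.

(1/7, 5/7, 1/7)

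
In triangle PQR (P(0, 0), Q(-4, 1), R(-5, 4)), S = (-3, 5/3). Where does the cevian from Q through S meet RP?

(-5/2, 2)

Barycentric coordinates of S with respect to PQR: (1/3, 1/3, 1/3).
On side RP the Q-coordinate is zero; dropping S's Q-weight 1/3 and renormalizing the remaining 1/3 : 1/3 gives weights 1/2, 1/2 on R, P.
T = (1/2)·(-5, 4) + (1/2)·(0, 0) = (-5/2, 2).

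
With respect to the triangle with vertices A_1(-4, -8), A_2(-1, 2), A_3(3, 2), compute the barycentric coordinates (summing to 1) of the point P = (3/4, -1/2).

Signed area of the reference triangle: [A_1A_2A_3] = ½·((-4)·(2−2) + (-1)·(2−(-8)) + 3·(-8−2)) = ½·(0 − 10 − 30) = -20.
[PA_2A_3] = ½·((3/4)·(2−2) + (-1)·(2−(-1/2)) + 3·(-1/2−2)) = ½·(0 − 5/2 − 15/2) = -5, so the A_1-coordinate is (-5)/(-20) = 1/4.
[A_1PA_3] = ½·((-4)·(-1/2−2) + (3/4)·(2−(-8)) + 3·(-8−(-1/2))) = ½·(10 + 15/2 − 45/2) = -5/2, so the A_2-coordinate is 1/8.
[A_1A_2P] = ½·((-4)·(2−(-1/2)) + (-1)·(-1/2−(-8)) + (3/4)·(-8−2)) = ½·(-10 − 15/2 − 15/2) = -25/2, so the A_3-coordinate is 5/8.
Check: 1/4 + 1/8 + 5/8 = 1.

(1/4, 1/8, 5/8)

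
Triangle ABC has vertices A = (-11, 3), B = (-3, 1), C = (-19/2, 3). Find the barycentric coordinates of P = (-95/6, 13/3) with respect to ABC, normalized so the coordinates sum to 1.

(4/3, -2/3, 1/3)

Signed area of the reference triangle: [ABC] = ½·((-11)·(1−3) + (-3)·(3−3) + (-19/2)·(3−1)) = ½·(22 + 0 − 19) = 3/2.
[PBC] = ½·((-95/6)·(1−3) + (-3)·(3−(13/3)) + (-19/2)·(13/3−1)) = ½·(95/3 + 4 − 95/3) = 2, so the A-coordinate is 2/(3/2) = 4/3.
[APC] = ½·((-11)·(13/3−3) + (-95/6)·(3−3) + (-19/2)·(3−(13/3))) = ½·(-44/3 + 0 + 38/3) = -1, so the B-coordinate is -2/3.
[ABP] = ½·((-11)·(1−(13/3)) + (-3)·(13/3−3) + (-95/6)·(3−1)) = ½·(110/3 − 4 − 95/3) = 1/2, so the C-coordinate is 1/3.
Check: 4/3 − 2/3 + 1/3 = 1.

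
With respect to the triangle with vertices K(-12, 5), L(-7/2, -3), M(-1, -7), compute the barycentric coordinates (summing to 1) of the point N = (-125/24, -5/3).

Signed area of the reference triangle: [KLM] = ½·((-12)·(-3−(-7)) + (-7/2)·(-7−5) + (-1)·(5−(-3))) = ½·(-48 + 42 − 8) = -7.
[NLM] = ½·((-125/24)·(-3−(-7)) + (-7/2)·(-7−(-5/3)) + (-1)·(-5/3−(-3))) = ½·(-125/6 + 56/3 − 4/3) = -7/4, so the K-coordinate is (-7/4)/(-7) = 1/4.
[KNM] = ½·((-12)·(-5/3−(-7)) + (-125/24)·(-7−5) + (-1)·(5−(-5/3))) = ½·(-64 + 125/2 − 20/3) = -49/12, so the L-coordinate is 7/12.
[KLN] = ½·((-12)·(-3−(-5/3)) + (-7/2)·(-5/3−5) + (-125/24)·(5−(-3))) = ½·(16 + 70/3 − 125/3) = -7/6, so the M-coordinate is 1/6.

(1/4, 7/12, 1/6)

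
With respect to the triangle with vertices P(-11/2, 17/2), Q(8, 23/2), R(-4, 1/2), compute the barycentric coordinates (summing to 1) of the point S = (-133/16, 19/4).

(7/8, -1/4, 3/8)

Signed area of the reference triangle: [PQR] = ½·((-11/2)·(23/2−(1/2)) + 8·(1/2−(17/2)) + (-4)·(17/2−(23/2))) = ½·(-121/2 − 64 + 12) = -225/4.
[SQR] = ½·((-133/16)·(23/2−(1/2)) + 8·(1/2−(19/4)) + (-4)·(19/4−(23/2))) = ½·(-1463/16 − 34 + 27) = -1575/32, so the P-coordinate is (-1575/32)/(-225/4) = 7/8.
[PSR] = ½·((-11/2)·(19/4−(1/2)) + (-133/16)·(1/2−(17/2)) + (-4)·(17/2−(19/4))) = ½·(-187/8 + 133/2 − 15) = 225/16, so the Q-coordinate is -1/4.
[PQS] = ½·((-11/2)·(23/2−(19/4)) + 8·(19/4−(17/2)) + (-133/16)·(17/2−(23/2))) = ½·(-297/8 − 30 + 399/16) = -675/32, so the R-coordinate is 3/8.
Check: 7/8 − 1/4 + 3/8 = 1.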